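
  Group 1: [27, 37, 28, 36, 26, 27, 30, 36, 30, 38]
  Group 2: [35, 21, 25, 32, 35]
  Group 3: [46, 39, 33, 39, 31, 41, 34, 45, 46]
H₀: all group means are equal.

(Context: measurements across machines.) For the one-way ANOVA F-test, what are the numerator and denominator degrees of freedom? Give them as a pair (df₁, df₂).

k = 3 groups, N = 24 total
df = (k−1, N−k) = (3−1, 24−3) = (2, 21)

degrees of freedom = [2, 21]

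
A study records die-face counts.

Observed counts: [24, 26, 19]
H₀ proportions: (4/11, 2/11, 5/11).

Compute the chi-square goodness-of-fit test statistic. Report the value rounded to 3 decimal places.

n = 69; E_i = n·p_i = [25.09, 12.55, 31.36]
χ² = (24−25.09)²/25.09 + (26−12.55)²/12.55 + (19−31.36)²/31.36 = 19.3507
df = 2

test statistic = 19.351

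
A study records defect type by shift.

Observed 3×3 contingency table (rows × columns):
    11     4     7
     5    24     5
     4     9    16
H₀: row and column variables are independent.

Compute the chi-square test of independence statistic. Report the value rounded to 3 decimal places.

Row totals [22, 34, 29], col totals [20, 37, 28], n=85
χ² = (11−5.18)²/5.18 + (4−9.58)²/9.58 + (7−7.25)²/7.25 + (5−8.00)²/8.00 + (24−14.80)²/14.80 + (5−11.20)²/11.20 + (4−6.82)²/6.82 + (9−12.62)²/12.62 + (16−9.55)²/9.55 = 26.6426
df = 4

test statistic = 26.643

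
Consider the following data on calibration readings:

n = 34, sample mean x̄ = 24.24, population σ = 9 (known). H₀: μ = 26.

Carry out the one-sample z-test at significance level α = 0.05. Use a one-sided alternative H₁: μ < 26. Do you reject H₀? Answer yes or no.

SE = σ/√n = 9/√34 = 1.5435
z = (x̄−μ₀)/SE = (24.24−26)/1.5435 = -1.1403
p-value (one-sided, H₁ less) = 0.12709
At α=0.05: p ≥ α → fail to reject H₀

reject H₀: no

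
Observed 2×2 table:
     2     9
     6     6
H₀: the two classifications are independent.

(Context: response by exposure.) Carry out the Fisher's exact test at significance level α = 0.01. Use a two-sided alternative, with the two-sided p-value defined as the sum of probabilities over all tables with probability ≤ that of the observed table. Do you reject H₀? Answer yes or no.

Margins: r₁=11, r₂=12, c₁=8, c₂=15, n=23
p_obs = C(11,2)·C(12,6)/C(23,8); sum pmf over tables with pmf ≤ p_obs
p-value (two-sided) = 0.19303
At α=0.01: p ≥ α → fail to reject H₀

reject H₀: no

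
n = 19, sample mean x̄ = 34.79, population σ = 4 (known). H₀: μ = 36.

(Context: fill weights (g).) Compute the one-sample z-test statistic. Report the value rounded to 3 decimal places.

SE = σ/√n = 4/√19 = 0.9177
z = (x̄−μ₀)/SE = (34.79−36)/0.9177 = -1.3186

test statistic = -1.319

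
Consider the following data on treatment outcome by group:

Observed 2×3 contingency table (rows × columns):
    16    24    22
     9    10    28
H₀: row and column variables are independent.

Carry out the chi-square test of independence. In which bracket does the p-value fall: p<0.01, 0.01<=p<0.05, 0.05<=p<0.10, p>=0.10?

Row totals [62, 47], col totals [25, 34, 50], n=109
χ² = (16−14.22)²/14.22 + (24−19.34)²/19.34 + (22−28.44)²/28.44 + (9−10.78)²/10.78 + (10−14.66)²/14.66 + (28−21.56)²/21.56 = 6.5037
df = 2
p-value (upper-tail) = 0.03870
→ bracket: 0.01<=p<0.05

p-value bracket: 0.01<=p<0.05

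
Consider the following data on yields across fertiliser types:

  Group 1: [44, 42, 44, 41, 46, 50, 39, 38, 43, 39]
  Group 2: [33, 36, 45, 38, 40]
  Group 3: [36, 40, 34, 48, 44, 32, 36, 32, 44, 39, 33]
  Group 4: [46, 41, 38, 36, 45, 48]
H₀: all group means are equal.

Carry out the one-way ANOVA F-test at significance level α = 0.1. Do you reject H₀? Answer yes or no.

Group means [42.60, 38.40, 38.00, 42.33], grand mean 40.312
SSB = Σnᵢ(x̄ᵢ−x̄)² = 153.942; SSW = ΣΣ(x−x̄ᵢ)² = 612.933
MSB = 153.942/3 = 51.3139; MSW = 612.933/28 = 21.8905
F = MSB/MSW = 2.3441
df = (3, 28)
p-value (upper-tail) = 0.09443
At α=0.1: p < α → reject H₀

reject H₀: yes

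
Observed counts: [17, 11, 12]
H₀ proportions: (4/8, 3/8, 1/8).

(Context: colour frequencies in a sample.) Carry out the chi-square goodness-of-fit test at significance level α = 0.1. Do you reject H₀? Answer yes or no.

n = 40; E_i = n·p_i = [20.00, 15.00, 5.00]
χ² = (17−20.00)²/20.00 + (11−15.00)²/15.00 + (12−5.00)²/5.00 = 11.3167
df = 2
p-value (upper-tail) = 0.00349
At α=0.1: p < α → reject H₀

reject H₀: yes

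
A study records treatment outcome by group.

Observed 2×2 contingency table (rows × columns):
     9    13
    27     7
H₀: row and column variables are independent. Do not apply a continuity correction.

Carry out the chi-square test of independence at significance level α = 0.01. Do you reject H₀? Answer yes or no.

Row totals [22, 34], col totals [36, 20], n=56
χ² = (9−14.14)²/14.14 + (13−7.86)²/7.86 + (27−21.86)²/21.86 + (7−12.14)²/12.14 = 8.6246
df = 1
p-value (upper-tail) = 0.00332
At α=0.01: p < α → reject H₀

reject H₀: yes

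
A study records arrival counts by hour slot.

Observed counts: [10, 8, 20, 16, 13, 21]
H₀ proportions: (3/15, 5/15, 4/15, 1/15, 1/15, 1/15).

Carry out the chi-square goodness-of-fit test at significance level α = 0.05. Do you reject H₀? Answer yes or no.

n = 88; E_i = n·p_i = [17.60, 29.33, 23.47, 5.87, 5.87, 5.87]
χ² = (10−17.60)²/17.60 + (8−29.33)²/29.33 + (20−23.47)²/23.47 + (16−5.87)²/5.87 + (13−5.87)²/5.87 + (21−5.87)²/5.87 = 84.5227
df = 5
p-value (upper-tail) = 0.00000
At α=0.05: p < α → reject H₀

reject H₀: yes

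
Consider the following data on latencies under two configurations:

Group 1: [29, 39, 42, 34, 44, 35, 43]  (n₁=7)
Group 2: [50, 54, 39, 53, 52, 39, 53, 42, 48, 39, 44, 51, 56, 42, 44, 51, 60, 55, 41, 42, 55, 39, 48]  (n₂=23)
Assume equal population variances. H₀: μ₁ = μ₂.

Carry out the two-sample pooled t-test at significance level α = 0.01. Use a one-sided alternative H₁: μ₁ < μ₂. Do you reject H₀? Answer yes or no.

x̄₁=38.000, s₁=5.538, n₁=7
x̄₂=47.696, s₂=6.540, n₂=23
s_p² = [6·5.538² + 22·6.540²]/28 = 40.1739
SE = √(s_p²·(1/7+1/23)) = 2.7360
t = (38.000−47.696)/2.7360 = -3.5437
df = 28
p-value (one-sided, H₁ less) = 0.00070
At α=0.01: p < α → reject H₀

reject H₀: yes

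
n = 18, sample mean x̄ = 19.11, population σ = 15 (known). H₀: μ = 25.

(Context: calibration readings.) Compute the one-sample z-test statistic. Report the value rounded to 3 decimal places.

test statistic = -1.666

SE = σ/√n = 15/√18 = 3.5355
z = (x̄−μ₀)/SE = (19.11−25)/3.5355 = -1.6659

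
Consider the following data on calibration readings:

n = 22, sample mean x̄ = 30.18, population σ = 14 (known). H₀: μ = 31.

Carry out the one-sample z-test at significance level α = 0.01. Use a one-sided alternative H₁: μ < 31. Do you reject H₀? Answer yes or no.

reject H₀: no

SE = σ/√n = 14/√22 = 2.9848
z = (x̄−μ₀)/SE = (30.18−31)/2.9848 = -0.2747
p-value (one-sided, H₁ less) = 0.39176
At α=0.01: p ≥ α → fail to reject H₀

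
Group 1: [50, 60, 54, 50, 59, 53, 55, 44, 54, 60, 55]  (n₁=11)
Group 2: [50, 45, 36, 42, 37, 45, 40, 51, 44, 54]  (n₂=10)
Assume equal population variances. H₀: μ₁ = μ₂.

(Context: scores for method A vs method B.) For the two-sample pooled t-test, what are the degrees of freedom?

df = n₁ + n₂ − 2 = 11 + 10 − 2 = 19

degrees of freedom = 19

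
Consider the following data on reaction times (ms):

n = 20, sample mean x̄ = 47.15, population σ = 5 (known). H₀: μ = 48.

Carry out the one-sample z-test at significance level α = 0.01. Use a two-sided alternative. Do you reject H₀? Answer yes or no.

SE = σ/√n = 5/√20 = 1.1180
z = (x̄−μ₀)/SE = (47.15−48)/1.1180 = -0.7603
p-value (two-sided) = 0.44710
At α=0.01: p ≥ α → fail to reject H₀

reject H₀: no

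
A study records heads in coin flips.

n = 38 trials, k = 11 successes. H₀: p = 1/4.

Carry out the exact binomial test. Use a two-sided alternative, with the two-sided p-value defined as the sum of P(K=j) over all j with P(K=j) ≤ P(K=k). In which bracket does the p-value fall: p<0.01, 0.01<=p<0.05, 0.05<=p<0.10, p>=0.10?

Exact binomial: n=38, k=11, p₀=1/4=0.2500
P(X=j) = C(n,j)·p₀^j·(1−p₀)^(n−j); p = Σ P(X=j) over j with P(X=j) ≤ P(X=11)
p-value (two-sided) = 0.57554
→ bracket: p>=0.10

p-value bracket: p>=0.10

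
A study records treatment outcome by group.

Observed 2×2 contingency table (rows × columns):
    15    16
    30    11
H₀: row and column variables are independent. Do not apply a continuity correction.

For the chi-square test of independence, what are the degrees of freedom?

df = (r−1)(c−1) = (2−1)·(2−1) = 1

degrees of freedom = 1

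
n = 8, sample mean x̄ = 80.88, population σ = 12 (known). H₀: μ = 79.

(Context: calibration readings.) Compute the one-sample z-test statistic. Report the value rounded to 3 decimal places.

test statistic = 0.443

SE = σ/√n = 12/√8 = 4.2426
z = (x̄−μ₀)/SE = (80.88−79)/4.2426 = 0.4431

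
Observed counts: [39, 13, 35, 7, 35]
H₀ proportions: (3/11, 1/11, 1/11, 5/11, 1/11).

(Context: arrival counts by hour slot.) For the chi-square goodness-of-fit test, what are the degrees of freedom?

df = k − 1 = 5 − 1 = 4

degrees of freedom = 4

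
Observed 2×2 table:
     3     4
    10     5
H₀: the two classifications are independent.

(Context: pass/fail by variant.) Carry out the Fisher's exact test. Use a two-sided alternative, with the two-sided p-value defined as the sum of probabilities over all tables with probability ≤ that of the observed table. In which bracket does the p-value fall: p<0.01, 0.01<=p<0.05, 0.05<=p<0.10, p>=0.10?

p-value bracket: p>=0.10

Margins: r₁=7, r₂=15, c₁=13, c₂=9, n=22
p_obs = C(7,3)·C(15,10)/C(22,13); sum pmf over tables with pmf ≤ p_obs
p-value (two-sided) = 0.37616
→ bracket: p>=0.10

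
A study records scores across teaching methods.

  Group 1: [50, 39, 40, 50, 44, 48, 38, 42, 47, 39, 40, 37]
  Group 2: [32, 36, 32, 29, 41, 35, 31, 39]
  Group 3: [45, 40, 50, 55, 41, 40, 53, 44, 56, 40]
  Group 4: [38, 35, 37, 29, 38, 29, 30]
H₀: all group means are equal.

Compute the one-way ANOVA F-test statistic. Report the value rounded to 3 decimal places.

test statistic = 13.197

Group means [42.83, 34.38, 46.40, 33.71], grand mean 40.243
SSB = Σnᵢ(x̄ᵢ−x̄)² = 1033.441; SSW = ΣΣ(x−x̄ᵢ)² = 861.370
MSB = 1033.441/3 = 344.4802; MSW = 861.370/33 = 26.1021
F = MSB/MSW = 13.1974
df = (3, 33)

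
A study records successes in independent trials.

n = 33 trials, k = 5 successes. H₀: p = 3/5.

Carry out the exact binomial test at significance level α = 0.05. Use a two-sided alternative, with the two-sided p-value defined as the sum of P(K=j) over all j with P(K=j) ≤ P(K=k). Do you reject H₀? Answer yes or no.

reject H₀: yes

Exact binomial: n=33, k=5, p₀=3/5=0.6000
P(X=j) = C(n,j)·p₀^j·(1−p₀)^(n−j); p = Σ P(X=j) over j with P(X=j) ≤ P(X=5)
p-value (two-sided) = 0.00000
At α=0.05: p < α → reject H₀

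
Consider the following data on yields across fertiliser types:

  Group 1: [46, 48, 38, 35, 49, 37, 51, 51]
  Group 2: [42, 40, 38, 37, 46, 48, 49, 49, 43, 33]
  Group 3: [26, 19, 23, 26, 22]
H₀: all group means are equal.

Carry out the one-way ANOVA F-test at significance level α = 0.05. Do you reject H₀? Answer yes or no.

Group means [44.38, 42.50, 23.20], grand mean 38.957
SSB = Σnᵢ(x̄ᵢ−x̄)² = 1601.782; SSW = ΣΣ(x−x̄ᵢ)² = 617.175
MSB = 1601.782/2 = 800.8908; MSW = 617.175/20 = 30.8587
F = MSB/MSW = 25.9534
df = (2, 20)
p-value (upper-tail) = 0.00000
At α=0.05: p < α → reject H₀

reject H₀: yes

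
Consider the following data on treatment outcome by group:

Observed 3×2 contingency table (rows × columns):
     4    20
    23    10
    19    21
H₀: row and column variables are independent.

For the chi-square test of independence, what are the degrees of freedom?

degrees of freedom = 2

df = (r−1)(c−1) = (3−1)·(2−1) = 2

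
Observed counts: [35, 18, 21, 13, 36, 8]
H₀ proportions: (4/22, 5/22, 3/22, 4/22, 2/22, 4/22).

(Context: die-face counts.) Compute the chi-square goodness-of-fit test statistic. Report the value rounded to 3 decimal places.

test statistic = 74.608

n = 131; E_i = n·p_i = [23.82, 29.77, 17.86, 23.82, 11.91, 23.82]
χ² = (35−23.82)²/23.82 + (18−29.77)²/29.77 + (21−17.86)²/17.86 + (13−23.82)²/23.82 + (36−11.91)²/11.91 + (8−23.82)²/23.82 = 74.6076
df = 5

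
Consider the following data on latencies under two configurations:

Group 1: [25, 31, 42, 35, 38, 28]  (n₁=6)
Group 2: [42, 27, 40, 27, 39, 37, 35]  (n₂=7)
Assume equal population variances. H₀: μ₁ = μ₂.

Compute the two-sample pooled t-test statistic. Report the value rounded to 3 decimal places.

x̄₁=33.167, s₁=6.369, n₁=6
x̄₂=35.286, s₂=6.075, n₂=7
s_p² = [5·6.369² + 6·6.075²]/11 = 38.5693
SE = √(s_p²·(1/6+1/7)) = 3.4552
t = (33.167−35.286)/3.4552 = -0.6133
df = 11

test statistic = -0.613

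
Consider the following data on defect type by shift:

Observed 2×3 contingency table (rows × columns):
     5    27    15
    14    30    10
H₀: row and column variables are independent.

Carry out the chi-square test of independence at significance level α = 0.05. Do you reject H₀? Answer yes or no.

reject H₀: no

Row totals [47, 54], col totals [19, 57, 25], n=101
χ² = (5−8.84)²/8.84 + (27−26.52)²/26.52 + (15−11.63)²/11.63 + (14−10.16)²/10.16 + (30−30.48)²/30.48 + (10−13.37)²/13.37 = 4.9597
df = 2
p-value (upper-tail) = 0.08375
At α=0.05: p ≥ α → fail to reject H₀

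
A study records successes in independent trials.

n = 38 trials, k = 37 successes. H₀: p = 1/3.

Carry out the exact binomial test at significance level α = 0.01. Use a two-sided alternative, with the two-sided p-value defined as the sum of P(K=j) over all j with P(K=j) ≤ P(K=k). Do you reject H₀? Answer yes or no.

reject H₀: yes

Exact binomial: n=38, k=37, p₀=1/3=0.3333
P(X=j) = C(n,j)·p₀^j·(1−p₀)^(n−j); p = Σ P(X=j) over j with P(X=j) ≤ P(X=37)
p-value (two-sided) = 0.00000
At α=0.01: p < α → reject H₀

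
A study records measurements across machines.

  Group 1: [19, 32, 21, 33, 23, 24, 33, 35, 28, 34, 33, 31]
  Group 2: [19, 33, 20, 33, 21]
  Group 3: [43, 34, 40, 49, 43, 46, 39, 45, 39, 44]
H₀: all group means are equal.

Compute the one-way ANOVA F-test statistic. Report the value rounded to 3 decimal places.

Group means [28.83, 25.20, 42.20], grand mean 33.111
SSB = Σnᵢ(x̄ᵢ−x̄)² = 1358.600; SSW = ΣΣ(x−x̄ᵢ)² = 718.067
MSB = 1358.600/2 = 679.3000; MSW = 718.067/24 = 29.9194
F = MSB/MSW = 22.7043
df = (2, 24)

test statistic = 22.704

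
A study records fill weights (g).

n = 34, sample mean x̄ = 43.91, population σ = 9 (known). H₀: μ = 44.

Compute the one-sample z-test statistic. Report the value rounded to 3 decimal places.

test statistic = -0.058

SE = σ/√n = 9/√34 = 1.5435
z = (x̄−μ₀)/SE = (43.91−44)/1.5435 = -0.0583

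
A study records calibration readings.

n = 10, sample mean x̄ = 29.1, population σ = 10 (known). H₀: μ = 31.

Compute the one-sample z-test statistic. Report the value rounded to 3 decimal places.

SE = σ/√n = 10/√10 = 3.1623
z = (x̄−μ₀)/SE = (29.1−31)/3.1623 = -0.6008

test statistic = -0.601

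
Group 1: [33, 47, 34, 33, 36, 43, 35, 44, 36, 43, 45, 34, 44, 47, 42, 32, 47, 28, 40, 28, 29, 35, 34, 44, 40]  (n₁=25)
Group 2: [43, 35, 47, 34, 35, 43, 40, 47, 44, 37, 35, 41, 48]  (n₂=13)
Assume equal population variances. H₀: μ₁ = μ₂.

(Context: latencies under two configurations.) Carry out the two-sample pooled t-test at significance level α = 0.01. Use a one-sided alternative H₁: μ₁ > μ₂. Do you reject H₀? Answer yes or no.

reject H₀: no

x̄₁=38.120, s₁=6.173, n₁=25
x̄₂=40.692, s₂=5.089, n₂=13
s_p² = [24·6.173² + 12·5.089²]/36 = 34.0391
SE = √(s_p²·(1/25+1/13)) = 1.9950
t = (38.120−40.692)/1.9950 = -1.2894
df = 36
p-value (one-sided, H₁ greater) = 0.89726
At α=0.01: p ≥ α → fail to reject H₀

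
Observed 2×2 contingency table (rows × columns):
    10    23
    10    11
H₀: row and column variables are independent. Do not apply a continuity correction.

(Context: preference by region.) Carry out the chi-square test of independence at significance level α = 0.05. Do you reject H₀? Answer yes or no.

Row totals [33, 21], col totals [20, 34], n=54
χ² = (10−12.22)²/12.22 + (23−20.78)²/20.78 + (10−7.78)²/7.78 + (11−13.22)²/13.22 = 1.6501
df = 1
p-value (upper-tail) = 0.19894
At α=0.05: p ≥ α → fail to reject H₀

reject H₀: no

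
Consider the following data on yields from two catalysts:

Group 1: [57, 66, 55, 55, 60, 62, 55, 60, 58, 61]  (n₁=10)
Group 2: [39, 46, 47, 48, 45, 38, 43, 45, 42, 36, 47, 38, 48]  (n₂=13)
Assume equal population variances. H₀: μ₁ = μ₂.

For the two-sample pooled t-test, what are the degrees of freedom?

degrees of freedom = 21

df = n₁ + n₂ − 2 = 10 + 13 − 2 = 21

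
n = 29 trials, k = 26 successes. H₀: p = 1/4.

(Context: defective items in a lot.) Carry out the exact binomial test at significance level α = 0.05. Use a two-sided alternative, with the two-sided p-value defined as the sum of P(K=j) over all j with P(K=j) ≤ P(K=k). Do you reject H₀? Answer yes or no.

Exact binomial: n=29, k=26, p₀=1/4=0.2500
P(X=j) = C(n,j)·p₀^j·(1−p₀)^(n−j); p = Σ P(X=j) over j with P(X=j) ≤ P(X=26)
p-value (two-sided) = 0.00000
At α=0.05: p < α → reject H₀

reject H₀: yes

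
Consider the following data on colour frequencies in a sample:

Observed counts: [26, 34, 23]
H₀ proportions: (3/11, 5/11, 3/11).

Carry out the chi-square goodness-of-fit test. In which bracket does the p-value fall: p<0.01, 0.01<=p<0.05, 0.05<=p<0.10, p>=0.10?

p-value bracket: p>=0.10

n = 83; E_i = n·p_i = [22.64, 37.73, 22.64]
χ² = (26−22.64)²/22.64 + (34−37.73)²/37.73 + (23−22.64)²/22.64 = 0.8739
df = 2
p-value (upper-tail) = 0.64601
→ bracket: p>=0.10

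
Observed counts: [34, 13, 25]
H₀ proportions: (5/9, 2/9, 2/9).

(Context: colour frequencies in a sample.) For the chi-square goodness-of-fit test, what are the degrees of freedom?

degrees of freedom = 2

df = k − 1 = 3 − 1 = 2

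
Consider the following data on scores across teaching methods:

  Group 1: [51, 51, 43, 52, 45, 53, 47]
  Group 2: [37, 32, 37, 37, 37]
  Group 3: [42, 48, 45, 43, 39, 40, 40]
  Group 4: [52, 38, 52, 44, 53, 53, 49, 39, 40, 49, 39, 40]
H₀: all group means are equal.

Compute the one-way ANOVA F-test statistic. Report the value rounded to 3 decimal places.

Group means [48.86, 36.00, 42.43, 45.67], grand mean 44.097
SSB = Σnᵢ(x̄ᵢ−x̄)² = 535.472; SSW = ΣΣ(x−x̄ᵢ)² = 595.238
MSB = 535.472/3 = 178.4905; MSW = 595.238/27 = 22.0459
F = MSB/MSW = 8.0963
df = (3, 27)

test statistic = 8.096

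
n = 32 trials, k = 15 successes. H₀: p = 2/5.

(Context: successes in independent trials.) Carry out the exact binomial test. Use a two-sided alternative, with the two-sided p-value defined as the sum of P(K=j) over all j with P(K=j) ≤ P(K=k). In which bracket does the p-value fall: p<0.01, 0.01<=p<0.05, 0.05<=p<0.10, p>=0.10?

p-value bracket: p>=0.10

Exact binomial: n=32, k=15, p₀=2/5=0.4000
P(X=j) = C(n,j)·p₀^j·(1−p₀)^(n−j); p = Σ P(X=j) over j with P(X=j) ≤ P(X=15)
p-value (two-sided) = 0.47221
→ bracket: p>=0.10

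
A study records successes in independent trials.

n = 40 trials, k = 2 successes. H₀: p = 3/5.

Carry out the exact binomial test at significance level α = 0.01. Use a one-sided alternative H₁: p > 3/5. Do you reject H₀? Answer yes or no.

Exact binomial: n=40, k=2, p₀=3/5=0.6000
P(X≥2) from Σ C(n,i)·p₀^i·(1−p₀)^(n−i)
p-value (one-sided, H₁ greater) = 1.00000
At α=0.01: p ≥ α → fail to reject H₀

reject H₀: no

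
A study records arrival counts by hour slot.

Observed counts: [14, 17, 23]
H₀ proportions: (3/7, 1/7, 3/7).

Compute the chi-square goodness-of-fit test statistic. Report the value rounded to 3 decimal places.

n = 54; E_i = n·p_i = [23.14, 7.71, 23.14]
χ² = (14−23.14)²/23.14 + (17−7.71)²/7.71 + (23−23.14)²/23.14 = 14.7901
df = 2

test statistic = 14.790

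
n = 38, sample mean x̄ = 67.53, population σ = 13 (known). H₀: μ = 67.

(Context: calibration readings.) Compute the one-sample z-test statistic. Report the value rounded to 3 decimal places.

SE = σ/√n = 13/√38 = 2.1089
z = (x̄−μ₀)/SE = (67.53−67)/2.1089 = 0.2513

test statistic = 0.251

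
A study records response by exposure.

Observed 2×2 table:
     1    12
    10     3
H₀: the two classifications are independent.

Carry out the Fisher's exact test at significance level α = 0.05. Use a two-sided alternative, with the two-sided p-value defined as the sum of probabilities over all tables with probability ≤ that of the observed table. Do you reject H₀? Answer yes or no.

reject H₀: yes

Margins: r₁=13, r₂=13, c₁=11, c₂=15, n=26
p_obs = C(13,1)·C(13,10)/C(26,11); sum pmf over tables with pmf ≤ p_obs
p-value (two-sided) = 0.00098
At α=0.05: p < α → reject H₀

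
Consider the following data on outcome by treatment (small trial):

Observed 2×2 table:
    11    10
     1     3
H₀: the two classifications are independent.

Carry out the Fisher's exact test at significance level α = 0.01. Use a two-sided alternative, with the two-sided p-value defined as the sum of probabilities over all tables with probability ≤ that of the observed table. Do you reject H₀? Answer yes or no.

reject H₀: no

Margins: r₁=21, r₂=4, c₁=12, c₂=13, n=25
p_obs = C(21,11)·C(4,1)/C(25,12); sum pmf over tables with pmf ≤ p_obs
p-value (two-sided) = 0.59304
At α=0.01: p ≥ α → fail to reject H₀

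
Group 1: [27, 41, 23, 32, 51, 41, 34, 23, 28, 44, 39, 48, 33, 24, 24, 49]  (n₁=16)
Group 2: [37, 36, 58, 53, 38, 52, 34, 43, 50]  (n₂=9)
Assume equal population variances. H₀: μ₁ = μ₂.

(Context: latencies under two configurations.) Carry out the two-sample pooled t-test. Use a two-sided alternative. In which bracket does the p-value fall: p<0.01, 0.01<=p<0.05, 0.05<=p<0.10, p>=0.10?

x̄₁=35.062, s₁=9.822, n₁=16
x̄₂=44.556, s₂=8.833, n₂=9
s_p² = [15·9.822² + 8·8.833²]/23 = 90.0504
SE = √(s_p²·(1/16+1/9)) = 3.9540
t = (35.062−44.556)/3.9540 = -2.4009
df = 23
p-value (two-sided) = 0.02484
→ bracket: 0.01<=p<0.05

p-value bracket: 0.01<=p<0.05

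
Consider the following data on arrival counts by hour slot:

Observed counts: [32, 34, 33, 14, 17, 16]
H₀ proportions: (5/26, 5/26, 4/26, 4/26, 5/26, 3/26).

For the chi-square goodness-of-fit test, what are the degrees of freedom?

df = k − 1 = 6 − 1 = 5

degrees of freedom = 5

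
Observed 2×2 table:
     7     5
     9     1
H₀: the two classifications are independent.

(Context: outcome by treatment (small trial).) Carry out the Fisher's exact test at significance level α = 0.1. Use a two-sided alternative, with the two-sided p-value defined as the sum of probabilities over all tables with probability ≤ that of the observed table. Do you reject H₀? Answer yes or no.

reject H₀: no

Margins: r₁=12, r₂=10, c₁=16, c₂=6, n=22
p_obs = C(12,7)·C(10,9)/C(22,16); sum pmf over tables with pmf ≤ p_obs
p-value (two-sided) = 0.16188
At α=0.1: p ≥ α → fail to reject H₀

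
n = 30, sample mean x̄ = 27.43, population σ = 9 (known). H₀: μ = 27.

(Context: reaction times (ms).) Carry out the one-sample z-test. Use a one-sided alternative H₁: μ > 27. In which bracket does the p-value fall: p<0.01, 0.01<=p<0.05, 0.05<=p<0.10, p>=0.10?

p-value bracket: p>=0.10

SE = σ/√n = 9/√30 = 1.6432
z = (x̄−μ₀)/SE = (27.43−27)/1.6432 = 0.2617
p-value (one-sided, H₁ greater) = 0.39678
→ bracket: p>=0.10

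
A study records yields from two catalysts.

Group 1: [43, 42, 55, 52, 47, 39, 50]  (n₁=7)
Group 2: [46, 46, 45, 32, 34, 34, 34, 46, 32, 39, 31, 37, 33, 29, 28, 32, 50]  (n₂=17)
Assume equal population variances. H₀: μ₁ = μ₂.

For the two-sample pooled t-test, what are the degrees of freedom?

degrees of freedom = 22

df = n₁ + n₂ − 2 = 7 + 17 − 2 = 22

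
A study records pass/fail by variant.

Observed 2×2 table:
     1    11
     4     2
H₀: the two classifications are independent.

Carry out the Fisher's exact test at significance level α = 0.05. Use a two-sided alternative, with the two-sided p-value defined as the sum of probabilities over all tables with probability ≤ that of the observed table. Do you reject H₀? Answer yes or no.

reject H₀: yes

Margins: r₁=12, r₂=6, c₁=5, c₂=13, n=18
p_obs = C(12,1)·C(6,4)/C(18,5); sum pmf over tables with pmf ≤ p_obs
p-value (two-sided) = 0.02171
At α=0.05: p < α → reject H₀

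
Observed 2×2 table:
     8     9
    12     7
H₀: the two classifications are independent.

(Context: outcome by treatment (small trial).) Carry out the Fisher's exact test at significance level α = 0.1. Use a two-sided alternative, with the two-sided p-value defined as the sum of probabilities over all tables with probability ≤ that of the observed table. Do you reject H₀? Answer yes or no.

Margins: r₁=17, r₂=19, c₁=20, c₂=16, n=36
p_obs = C(17,8)·C(19,12)/C(36,20); sum pmf over tables with pmf ≤ p_obs
p-value (two-sided) = 0.50273
At α=0.1: p ≥ α → fail to reject H₀

reject H₀: no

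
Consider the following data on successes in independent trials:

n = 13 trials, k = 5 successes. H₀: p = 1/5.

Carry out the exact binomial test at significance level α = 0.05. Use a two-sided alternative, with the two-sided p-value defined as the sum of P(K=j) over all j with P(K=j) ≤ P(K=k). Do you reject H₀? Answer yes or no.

Exact binomial: n=13, k=5, p₀=1/5=0.2000
P(X=j) = C(n,j)·p₀^j·(1−p₀)^(n−j); p = Σ P(X=j) over j with P(X=j) ≤ P(X=5)
p-value (two-sided) = 0.15411
At α=0.05: p ≥ α → fail to reject H₀

reject H₀: no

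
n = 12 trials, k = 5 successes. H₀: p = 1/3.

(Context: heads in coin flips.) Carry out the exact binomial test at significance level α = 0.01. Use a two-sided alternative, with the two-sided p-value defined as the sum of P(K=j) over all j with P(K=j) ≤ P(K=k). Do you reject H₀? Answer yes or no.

Exact binomial: n=12, k=5, p₀=1/3=0.3333
P(X=j) = C(n,j)·p₀^j·(1−p₀)^(n−j); p = Σ P(X=j) over j with P(X=j) ≤ P(X=5)
p-value (two-sided) = 0.54960
At α=0.01: p ≥ α → fail to reject H₀

reject H₀: no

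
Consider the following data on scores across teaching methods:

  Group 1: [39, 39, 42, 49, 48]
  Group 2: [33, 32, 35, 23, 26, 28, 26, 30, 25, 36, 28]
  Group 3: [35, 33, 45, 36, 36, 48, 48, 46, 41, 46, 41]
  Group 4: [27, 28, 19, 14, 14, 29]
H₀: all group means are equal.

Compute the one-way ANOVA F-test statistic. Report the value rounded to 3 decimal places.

Group means [43.40, 29.27, 41.36, 21.83], grand mean 34.091
SSB = Σnᵢ(x̄ᵢ−x̄)² = 2171.967; SSW = ΣΣ(x−x̄ᵢ)² = 834.761
MSB = 2171.967/3 = 723.9889; MSW = 834.761/29 = 28.7848
F = MSB/MSW = 25.1517
df = (3, 29)

test statistic = 25.152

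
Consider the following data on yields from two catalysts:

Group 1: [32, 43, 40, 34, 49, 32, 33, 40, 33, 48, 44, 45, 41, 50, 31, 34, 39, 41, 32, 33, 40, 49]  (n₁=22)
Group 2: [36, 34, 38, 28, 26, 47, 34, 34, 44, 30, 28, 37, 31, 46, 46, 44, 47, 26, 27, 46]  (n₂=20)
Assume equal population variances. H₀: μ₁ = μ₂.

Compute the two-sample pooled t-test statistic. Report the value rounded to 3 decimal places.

x̄₁=39.227, s₁=6.391, n₁=22
x̄₂=36.450, s₂=7.790, n₂=20
s_p² = [21·6.391² + 19·7.790²]/40 = 50.2703
SE = √(s_p²·(1/22+1/20)) = 2.1906
t = (39.227−36.450)/2.1906 = 1.2678
df = 40

test statistic = 1.268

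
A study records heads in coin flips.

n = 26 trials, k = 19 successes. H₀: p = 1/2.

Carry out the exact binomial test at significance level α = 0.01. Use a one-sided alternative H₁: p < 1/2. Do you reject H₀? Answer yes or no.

reject H₀: no

Exact binomial: n=26, k=19, p₀=1/2=0.5000
P(X≤19) from Σ C(n,i)·p₀^i·(1−p₀)^(n−i)
p-value (one-sided, H₁ less) = 0.99532
At α=0.01: p ≥ α → fail to reject H₀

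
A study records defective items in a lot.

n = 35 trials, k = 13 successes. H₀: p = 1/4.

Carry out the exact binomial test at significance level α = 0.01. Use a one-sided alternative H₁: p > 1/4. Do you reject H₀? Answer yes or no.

reject H₀: no

Exact binomial: n=35, k=13, p₀=1/4=0.2500
P(X≥13) from Σ C(n,i)·p₀^i·(1−p₀)^(n−i)
p-value (one-sided, H₁ greater) = 0.07557
At α=0.01: p ≥ α → fail to reject H₀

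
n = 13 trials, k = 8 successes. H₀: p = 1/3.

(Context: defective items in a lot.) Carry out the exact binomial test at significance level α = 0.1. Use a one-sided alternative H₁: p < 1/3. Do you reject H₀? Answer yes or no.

Exact binomial: n=13, k=8, p₀=1/3=0.3333
P(X≤8) from Σ C(n,i)·p₀^i·(1−p₀)^(n−i)
p-value (one-sided, H₁ less) = 0.99118
At α=0.1: p ≥ α → fail to reject H₀

reject H₀: no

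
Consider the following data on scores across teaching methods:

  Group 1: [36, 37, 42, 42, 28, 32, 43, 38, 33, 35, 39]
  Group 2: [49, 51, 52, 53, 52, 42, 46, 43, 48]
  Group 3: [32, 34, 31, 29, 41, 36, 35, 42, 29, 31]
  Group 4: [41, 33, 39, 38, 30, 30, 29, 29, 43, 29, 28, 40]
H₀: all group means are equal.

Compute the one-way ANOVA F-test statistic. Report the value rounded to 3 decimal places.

Group means [36.82, 48.44, 34.00, 34.08], grand mean 37.857
SSB = Σnᵢ(x̄ᵢ−x̄)² = 1340.368; SSW = ΣΣ(x−x̄ᵢ)² = 888.775
MSB = 1340.368/3 = 446.7892; MSW = 888.775/38 = 23.3888
F = MSB/MSW = 19.1027
df = (3, 38)

test statistic = 19.103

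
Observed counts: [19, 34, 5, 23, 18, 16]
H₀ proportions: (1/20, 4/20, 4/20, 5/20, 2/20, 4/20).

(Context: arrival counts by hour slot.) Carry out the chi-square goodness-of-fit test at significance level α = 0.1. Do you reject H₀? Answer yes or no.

n = 115; E_i = n·p_i = [5.75, 23.00, 23.00, 28.75, 11.50, 23.00]
χ² = (19−5.75)²/5.75 + (34−23.00)²/23.00 + (5−23.00)²/23.00 + (23−28.75)²/28.75 + (18−11.50)²/11.50 + (16−23.00)²/23.00 = 56.8348
df = 5
p-value (upper-tail) = 0.00000
At α=0.1: p < α → reject H₀

reject H₀: yes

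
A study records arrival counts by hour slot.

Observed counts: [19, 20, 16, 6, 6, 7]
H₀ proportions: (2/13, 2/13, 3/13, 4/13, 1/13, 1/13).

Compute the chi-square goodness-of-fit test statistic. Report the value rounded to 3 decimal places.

test statistic = 24.349

n = 74; E_i = n·p_i = [11.38, 11.38, 17.08, 22.77, 5.69, 5.69]
χ² = (19−11.38)²/11.38 + (20−11.38)²/11.38 + (16−17.08)²/17.08 + (6−22.77)²/22.77 + (6−5.69)²/5.69 + (7−5.69)²/5.69 = 24.3491
df = 5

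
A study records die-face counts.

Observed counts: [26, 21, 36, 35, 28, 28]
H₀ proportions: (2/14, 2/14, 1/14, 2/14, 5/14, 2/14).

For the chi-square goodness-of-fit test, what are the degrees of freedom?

df = k − 1 = 6 − 1 = 5

degrees of freedom = 5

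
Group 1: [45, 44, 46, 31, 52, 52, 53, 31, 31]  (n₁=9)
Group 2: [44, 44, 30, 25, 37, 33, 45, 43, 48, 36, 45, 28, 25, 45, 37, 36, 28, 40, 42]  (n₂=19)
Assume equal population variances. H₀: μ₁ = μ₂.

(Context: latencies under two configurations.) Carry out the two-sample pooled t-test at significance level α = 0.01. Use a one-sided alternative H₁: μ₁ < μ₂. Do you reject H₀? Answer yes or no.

x̄₁=42.778, s₁=9.404, n₁=9
x̄₂=37.421, s₂=7.434, n₂=19
s_p² = [8·9.404² + 18·7.434²]/26 = 65.4687
SE = √(s_p²·(1/9+1/19)) = 3.2741
t = (42.778−37.421)/3.2741 = 1.6361
df = 26
p-value (one-sided, H₁ less) = 0.94306
At α=0.01: p ≥ α → fail to reject H₀

reject H₀: no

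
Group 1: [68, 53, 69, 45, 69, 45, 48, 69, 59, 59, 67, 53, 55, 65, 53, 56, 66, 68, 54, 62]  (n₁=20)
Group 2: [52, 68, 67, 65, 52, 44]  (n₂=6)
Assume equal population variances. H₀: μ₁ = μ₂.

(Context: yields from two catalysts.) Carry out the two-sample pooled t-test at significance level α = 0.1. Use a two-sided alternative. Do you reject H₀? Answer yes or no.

reject H₀: no

x̄₁=59.150, s₁=8.242, n₁=20
x̄₂=58.000, s₂=9.980, n₂=6
s_p² = [19·8.242² + 5·9.980²]/24 = 74.5229
SE = √(s_p²·(1/20+1/6)) = 4.0183
t = (59.150−58.000)/4.0183 = 0.2862
df = 24
p-value (two-sided) = 0.77719
At α=0.1: p ≥ α → fail to reject H₀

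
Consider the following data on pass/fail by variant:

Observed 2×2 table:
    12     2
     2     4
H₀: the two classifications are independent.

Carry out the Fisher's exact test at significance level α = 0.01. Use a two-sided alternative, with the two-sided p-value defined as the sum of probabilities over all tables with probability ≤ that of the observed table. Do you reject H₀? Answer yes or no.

Margins: r₁=14, r₂=6, c₁=14, c₂=6, n=20
p_obs = C(14,12)·C(6,2)/C(20,14); sum pmf over tables with pmf ≤ p_obs
p-value (two-sided) = 0.03741
At α=0.01: p ≥ α → fail to reject H₀

reject H₀: no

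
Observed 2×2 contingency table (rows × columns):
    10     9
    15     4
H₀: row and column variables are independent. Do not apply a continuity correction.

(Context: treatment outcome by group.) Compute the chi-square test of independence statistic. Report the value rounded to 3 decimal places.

Row totals [19, 19], col totals [25, 13], n=38
χ² = (10−12.50)²/12.50 + (9−6.50)²/6.50 + (15−12.50)²/12.50 + (4−6.50)²/6.50 = 2.9231
df = 1

test statistic = 2.923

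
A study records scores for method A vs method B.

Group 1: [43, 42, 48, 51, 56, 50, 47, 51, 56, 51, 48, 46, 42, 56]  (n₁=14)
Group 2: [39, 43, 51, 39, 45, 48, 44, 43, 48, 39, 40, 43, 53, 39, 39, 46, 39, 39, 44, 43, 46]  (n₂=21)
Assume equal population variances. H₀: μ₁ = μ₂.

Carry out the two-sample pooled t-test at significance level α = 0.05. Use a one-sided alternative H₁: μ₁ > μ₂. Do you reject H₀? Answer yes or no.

reject H₀: yes

x̄₁=49.071, s₁=4.875, n₁=14
x̄₂=43.333, s₂=4.223, n₂=21
s_p² = [13·4.875² + 20·4.223²]/33 = 20.1696
SE = √(s_p²·(1/14+1/21)) = 1.5496
t = (49.071−43.333)/1.5496 = 3.7030
df = 33
p-value (one-sided, H₁ greater) = 0.00039
At α=0.05: p < α → reject H₀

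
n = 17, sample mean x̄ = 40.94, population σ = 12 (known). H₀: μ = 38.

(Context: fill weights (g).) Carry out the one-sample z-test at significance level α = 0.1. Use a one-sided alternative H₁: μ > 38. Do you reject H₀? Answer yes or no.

SE = σ/√n = 12/√17 = 2.9104
z = (x̄−μ₀)/SE = (40.94−38)/2.9104 = 1.0102
p-value (one-sided, H₁ greater) = 0.15621
At α=0.1: p ≥ α → fail to reject H₀

reject H₀: no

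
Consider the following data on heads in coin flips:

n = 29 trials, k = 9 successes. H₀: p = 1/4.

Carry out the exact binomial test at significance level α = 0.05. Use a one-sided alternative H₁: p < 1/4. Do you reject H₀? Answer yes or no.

Exact binomial: n=29, k=9, p₀=1/4=0.2500
P(X≤9) from Σ C(n,i)·p₀^i·(1−p₀)^(n−i)
p-value (one-sided, H₁ less) = 0.83370
At α=0.05: p ≥ α → fail to reject H₀

reject H₀: no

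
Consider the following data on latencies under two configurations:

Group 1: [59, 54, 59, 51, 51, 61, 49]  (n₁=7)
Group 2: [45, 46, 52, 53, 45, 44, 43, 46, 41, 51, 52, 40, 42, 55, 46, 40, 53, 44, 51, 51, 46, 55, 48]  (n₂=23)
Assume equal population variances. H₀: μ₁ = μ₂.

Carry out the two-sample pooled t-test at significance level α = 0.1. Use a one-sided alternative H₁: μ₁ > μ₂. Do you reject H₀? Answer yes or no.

reject H₀: yes

x̄₁=54.857, s₁=4.776, n₁=7
x̄₂=47.348, s₂=4.773, n₂=23
s_p² = [6·4.776² + 22·4.773²]/28 = 22.7884
SE = √(s_p²·(1/7+1/23)) = 2.0607
t = (54.857−47.348)/2.0607 = 3.6441
df = 28
p-value (one-sided, H₁ greater) = 0.00054
At α=0.1: p < α → reject H₀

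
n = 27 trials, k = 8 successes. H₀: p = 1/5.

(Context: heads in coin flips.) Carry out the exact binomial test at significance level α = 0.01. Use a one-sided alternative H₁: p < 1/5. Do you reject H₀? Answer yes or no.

reject H₀: no

Exact binomial: n=27, k=8, p₀=1/5=0.2000
P(X≤8) from Σ C(n,i)·p₀^i·(1−p₀)^(n−i)
p-value (one-sided, H₁ less) = 0.92635
At α=0.01: p ≥ α → fail to reject H₀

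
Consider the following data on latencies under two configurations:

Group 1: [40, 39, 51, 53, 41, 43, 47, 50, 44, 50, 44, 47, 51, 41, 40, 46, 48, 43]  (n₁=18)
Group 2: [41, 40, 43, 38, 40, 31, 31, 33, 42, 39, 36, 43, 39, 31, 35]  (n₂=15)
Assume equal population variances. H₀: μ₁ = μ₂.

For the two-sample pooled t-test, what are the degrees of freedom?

degrees of freedom = 31

df = n₁ + n₂ − 2 = 18 + 15 − 2 = 31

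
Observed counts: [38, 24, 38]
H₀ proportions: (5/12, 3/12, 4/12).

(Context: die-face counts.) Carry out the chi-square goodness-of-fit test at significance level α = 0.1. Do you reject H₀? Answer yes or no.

n = 100; E_i = n·p_i = [41.67, 25.00, 33.33]
χ² = (38−41.67)²/41.67 + (24−25.00)²/25.00 + (38−33.33)²/33.33 = 1.0160
df = 2
p-value (upper-tail) = 0.60170
At α=0.1: p ≥ α → fail to reject H₀

reject H₀: no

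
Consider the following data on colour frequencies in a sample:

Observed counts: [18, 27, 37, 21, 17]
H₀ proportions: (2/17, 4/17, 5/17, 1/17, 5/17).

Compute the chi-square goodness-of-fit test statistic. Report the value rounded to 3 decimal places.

test statistic = 38.220

n = 120; E_i = n·p_i = [14.12, 28.24, 35.29, 7.06, 35.29]
χ² = (18−14.12)²/14.12 + (27−28.24)²/28.24 + (37−35.29)²/35.29 + (21−7.06)²/7.06 + (17−35.29)²/35.29 = 38.2204
df = 4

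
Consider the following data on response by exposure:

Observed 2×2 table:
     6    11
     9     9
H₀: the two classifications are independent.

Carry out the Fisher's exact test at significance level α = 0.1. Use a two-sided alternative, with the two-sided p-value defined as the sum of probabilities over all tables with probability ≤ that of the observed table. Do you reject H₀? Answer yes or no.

Margins: r₁=17, r₂=18, c₁=15, c₂=20, n=35
p_obs = C(17,6)·C(18,9)/C(35,15); sum pmf over tables with pmf ≤ p_obs
p-value (two-sided) = 0.49979
At α=0.1: p ≥ α → fail to reject H₀

reject H₀: no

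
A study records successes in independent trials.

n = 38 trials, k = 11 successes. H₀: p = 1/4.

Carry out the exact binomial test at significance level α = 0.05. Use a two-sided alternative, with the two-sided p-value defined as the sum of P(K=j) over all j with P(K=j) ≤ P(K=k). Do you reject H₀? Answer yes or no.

reject H₀: no

Exact binomial: n=38, k=11, p₀=1/4=0.2500
P(X=j) = C(n,j)·p₀^j·(1−p₀)^(n−j); p = Σ P(X=j) over j with P(X=j) ≤ P(X=11)
p-value (two-sided) = 0.57554
At α=0.05: p ≥ α → fail to reject H₀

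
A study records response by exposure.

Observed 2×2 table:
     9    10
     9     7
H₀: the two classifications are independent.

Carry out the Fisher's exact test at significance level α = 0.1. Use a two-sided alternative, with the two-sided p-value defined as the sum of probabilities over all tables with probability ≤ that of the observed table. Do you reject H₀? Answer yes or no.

Margins: r₁=19, r₂=16, c₁=18, c₂=17, n=35
p_obs = C(19,9)·C(16,9)/C(35,18); sum pmf over tables with pmf ≤ p_obs
p-value (two-sided) = 0.73799
At α=0.1: p ≥ α → fail to reject H₀

reject H₀: no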